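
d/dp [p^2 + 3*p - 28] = 2*p + 3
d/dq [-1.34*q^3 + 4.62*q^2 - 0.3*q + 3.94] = -4.02*q^2 + 9.24*q - 0.3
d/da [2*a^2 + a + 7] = 4*a + 1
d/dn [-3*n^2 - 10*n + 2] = -6*n - 10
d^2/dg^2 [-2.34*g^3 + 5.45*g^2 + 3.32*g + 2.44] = 10.9 - 14.04*g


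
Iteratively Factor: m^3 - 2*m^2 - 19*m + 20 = (m + 4)*(m^2 - 6*m + 5) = (m - 1)*(m + 4)*(m - 5)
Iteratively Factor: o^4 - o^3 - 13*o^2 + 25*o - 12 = (o - 1)*(o^3 - 13*o + 12) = (o - 3)*(o - 1)*(o^2 + 3*o - 4) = (o - 3)*(o - 1)*(o + 4)*(o - 1)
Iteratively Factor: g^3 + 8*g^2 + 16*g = (g)*(g^2 + 8*g + 16) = g*(g + 4)*(g + 4)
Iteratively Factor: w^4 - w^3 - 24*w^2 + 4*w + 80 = (w - 5)*(w^3 + 4*w^2 - 4*w - 16) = (w - 5)*(w + 2)*(w^2 + 2*w - 8) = (w - 5)*(w + 2)*(w + 4)*(w - 2)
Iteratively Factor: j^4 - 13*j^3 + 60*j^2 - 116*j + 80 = (j - 5)*(j^3 - 8*j^2 + 20*j - 16) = (j - 5)*(j - 4)*(j^2 - 4*j + 4) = (j - 5)*(j - 4)*(j - 2)*(j - 2)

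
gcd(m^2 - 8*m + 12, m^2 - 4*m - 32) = 1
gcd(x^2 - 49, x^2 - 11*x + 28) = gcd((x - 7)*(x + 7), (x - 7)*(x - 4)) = x - 7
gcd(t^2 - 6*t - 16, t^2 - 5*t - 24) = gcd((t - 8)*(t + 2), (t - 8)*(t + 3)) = t - 8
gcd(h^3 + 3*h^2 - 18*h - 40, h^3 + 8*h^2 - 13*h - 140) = h^2 + h - 20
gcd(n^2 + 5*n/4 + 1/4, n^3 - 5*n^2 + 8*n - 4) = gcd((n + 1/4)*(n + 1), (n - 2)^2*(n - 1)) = 1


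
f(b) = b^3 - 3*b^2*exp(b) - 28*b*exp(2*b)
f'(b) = -3*b^2*exp(b) + 3*b^2 - 56*b*exp(2*b) - 6*b*exp(b) - 28*exp(2*b)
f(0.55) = -47.67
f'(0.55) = -183.03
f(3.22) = -57221.96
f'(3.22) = -131724.01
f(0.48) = -36.11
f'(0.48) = -148.41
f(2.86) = -24821.88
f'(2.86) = -58074.50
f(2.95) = -30625.23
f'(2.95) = -71336.12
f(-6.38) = -259.90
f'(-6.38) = 121.97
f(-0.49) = 4.59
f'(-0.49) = 1.87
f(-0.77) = 3.34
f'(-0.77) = 6.34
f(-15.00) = -3375.00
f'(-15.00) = 675.00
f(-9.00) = -729.03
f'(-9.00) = 242.98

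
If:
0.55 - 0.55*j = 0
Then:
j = 1.00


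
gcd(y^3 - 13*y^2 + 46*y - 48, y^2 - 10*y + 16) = y^2 - 10*y + 16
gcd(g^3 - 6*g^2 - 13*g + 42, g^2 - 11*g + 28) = g - 7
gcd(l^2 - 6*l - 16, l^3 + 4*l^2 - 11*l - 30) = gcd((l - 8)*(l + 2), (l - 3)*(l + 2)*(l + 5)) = l + 2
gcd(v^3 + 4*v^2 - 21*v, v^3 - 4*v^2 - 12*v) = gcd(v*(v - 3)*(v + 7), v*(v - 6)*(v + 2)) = v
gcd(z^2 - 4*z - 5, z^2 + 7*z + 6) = z + 1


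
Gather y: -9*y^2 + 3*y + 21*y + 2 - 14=-9*y^2 + 24*y - 12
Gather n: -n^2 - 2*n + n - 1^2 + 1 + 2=-n^2 - n + 2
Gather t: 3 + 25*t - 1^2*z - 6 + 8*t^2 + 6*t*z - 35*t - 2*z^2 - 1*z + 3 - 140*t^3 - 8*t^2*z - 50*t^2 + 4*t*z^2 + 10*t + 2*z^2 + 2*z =-140*t^3 + t^2*(-8*z - 42) + t*(4*z^2 + 6*z)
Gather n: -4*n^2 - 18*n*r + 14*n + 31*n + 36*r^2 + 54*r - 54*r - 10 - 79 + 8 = -4*n^2 + n*(45 - 18*r) + 36*r^2 - 81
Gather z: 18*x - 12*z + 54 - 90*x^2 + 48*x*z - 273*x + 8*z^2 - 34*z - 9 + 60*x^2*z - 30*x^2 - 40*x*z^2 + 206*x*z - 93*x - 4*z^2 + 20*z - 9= -120*x^2 - 348*x + z^2*(4 - 40*x) + z*(60*x^2 + 254*x - 26) + 36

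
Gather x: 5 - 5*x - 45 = -5*x - 40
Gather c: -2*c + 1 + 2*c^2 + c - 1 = 2*c^2 - c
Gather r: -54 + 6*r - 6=6*r - 60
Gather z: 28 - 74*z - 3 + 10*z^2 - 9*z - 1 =10*z^2 - 83*z + 24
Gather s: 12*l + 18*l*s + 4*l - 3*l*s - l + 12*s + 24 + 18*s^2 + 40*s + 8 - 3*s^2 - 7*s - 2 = 15*l + 15*s^2 + s*(15*l + 45) + 30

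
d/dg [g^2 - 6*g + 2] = 2*g - 6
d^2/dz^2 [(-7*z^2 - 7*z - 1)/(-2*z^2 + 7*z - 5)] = 18*(14*z^3 - 22*z^2 - 28*z + 51)/(8*z^6 - 84*z^5 + 354*z^4 - 763*z^3 + 885*z^2 - 525*z + 125)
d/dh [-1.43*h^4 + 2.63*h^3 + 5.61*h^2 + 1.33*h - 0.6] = -5.72*h^3 + 7.89*h^2 + 11.22*h + 1.33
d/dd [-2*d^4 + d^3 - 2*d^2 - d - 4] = -8*d^3 + 3*d^2 - 4*d - 1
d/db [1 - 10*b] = -10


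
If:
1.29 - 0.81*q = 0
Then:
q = 1.59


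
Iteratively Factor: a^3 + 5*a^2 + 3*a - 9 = (a + 3)*(a^2 + 2*a - 3) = (a + 3)^2*(a - 1)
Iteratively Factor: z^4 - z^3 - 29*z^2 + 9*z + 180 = (z - 5)*(z^3 + 4*z^2 - 9*z - 36) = (z - 5)*(z - 3)*(z^2 + 7*z + 12) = (z - 5)*(z - 3)*(z + 4)*(z + 3)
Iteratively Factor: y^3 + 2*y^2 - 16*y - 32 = (y - 4)*(y^2 + 6*y + 8) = (y - 4)*(y + 2)*(y + 4)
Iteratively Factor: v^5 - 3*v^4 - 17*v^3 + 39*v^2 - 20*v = (v + 4)*(v^4 - 7*v^3 + 11*v^2 - 5*v) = (v - 5)*(v + 4)*(v^3 - 2*v^2 + v) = v*(v - 5)*(v + 4)*(v^2 - 2*v + 1) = v*(v - 5)*(v - 1)*(v + 4)*(v - 1)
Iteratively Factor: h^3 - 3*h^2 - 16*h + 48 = (h - 3)*(h^2 - 16) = (h - 4)*(h - 3)*(h + 4)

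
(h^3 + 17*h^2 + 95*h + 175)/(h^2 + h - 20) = (h^2 + 12*h + 35)/(h - 4)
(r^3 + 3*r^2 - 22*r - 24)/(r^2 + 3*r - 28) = (r^2 + 7*r + 6)/(r + 7)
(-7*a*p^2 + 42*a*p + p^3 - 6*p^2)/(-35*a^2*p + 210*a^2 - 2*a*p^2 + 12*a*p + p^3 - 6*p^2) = p/(5*a + p)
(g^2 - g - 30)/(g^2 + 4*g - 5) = (g - 6)/(g - 1)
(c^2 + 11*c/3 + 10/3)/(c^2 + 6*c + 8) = (c + 5/3)/(c + 4)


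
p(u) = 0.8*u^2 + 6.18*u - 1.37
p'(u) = 1.6*u + 6.18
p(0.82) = 4.24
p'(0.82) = 7.49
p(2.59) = 20.00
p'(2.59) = 10.32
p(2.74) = 21.57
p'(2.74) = 10.56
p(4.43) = 41.71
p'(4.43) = 13.27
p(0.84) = 4.39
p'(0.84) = 7.52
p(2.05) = 14.66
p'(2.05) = 9.46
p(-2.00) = -10.53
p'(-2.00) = 2.98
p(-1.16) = -7.46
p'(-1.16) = 4.32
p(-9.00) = 7.81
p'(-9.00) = -8.22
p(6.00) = 64.51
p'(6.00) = 15.78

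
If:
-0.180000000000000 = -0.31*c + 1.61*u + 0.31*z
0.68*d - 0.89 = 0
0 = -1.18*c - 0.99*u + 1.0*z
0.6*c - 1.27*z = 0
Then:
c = 0.14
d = 1.31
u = -0.10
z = 0.06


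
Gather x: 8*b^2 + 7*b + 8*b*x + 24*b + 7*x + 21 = 8*b^2 + 31*b + x*(8*b + 7) + 21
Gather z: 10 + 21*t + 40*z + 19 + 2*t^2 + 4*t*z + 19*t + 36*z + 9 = 2*t^2 + 40*t + z*(4*t + 76) + 38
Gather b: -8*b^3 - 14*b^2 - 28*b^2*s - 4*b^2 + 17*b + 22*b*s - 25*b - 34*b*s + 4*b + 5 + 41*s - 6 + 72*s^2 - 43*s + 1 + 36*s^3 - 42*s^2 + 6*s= -8*b^3 + b^2*(-28*s - 18) + b*(-12*s - 4) + 36*s^3 + 30*s^2 + 4*s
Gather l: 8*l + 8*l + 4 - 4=16*l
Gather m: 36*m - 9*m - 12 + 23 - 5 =27*m + 6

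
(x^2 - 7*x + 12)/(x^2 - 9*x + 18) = (x - 4)/(x - 6)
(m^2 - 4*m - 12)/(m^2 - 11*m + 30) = (m + 2)/(m - 5)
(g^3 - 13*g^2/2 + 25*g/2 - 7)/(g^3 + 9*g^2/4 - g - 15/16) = 8*(2*g^3 - 13*g^2 + 25*g - 14)/(16*g^3 + 36*g^2 - 16*g - 15)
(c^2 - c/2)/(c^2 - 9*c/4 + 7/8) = 4*c/(4*c - 7)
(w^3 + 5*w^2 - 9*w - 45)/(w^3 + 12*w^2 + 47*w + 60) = (w - 3)/(w + 4)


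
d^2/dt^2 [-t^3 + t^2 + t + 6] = 2 - 6*t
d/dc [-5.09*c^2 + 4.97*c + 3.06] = 4.97 - 10.18*c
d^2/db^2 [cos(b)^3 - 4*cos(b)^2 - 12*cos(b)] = 45*cos(b)/4 + 8*cos(2*b) - 9*cos(3*b)/4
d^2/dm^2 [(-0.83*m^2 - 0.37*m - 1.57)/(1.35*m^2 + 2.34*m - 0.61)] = (3.89529*m^3 - 21.26898*m^2 - 31.58595*m - 21.453136)/(2.460375*m^6 + 12.79395*m^5 + 18.841005*m^4 + 1.250964*m^3 - 8.513343*m^2 + 2.612142*m - 0.226981)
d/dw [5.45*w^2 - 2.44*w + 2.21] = 10.9*w - 2.44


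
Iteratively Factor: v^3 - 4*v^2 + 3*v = (v - 3)*(v^2 - v) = v*(v - 3)*(v - 1)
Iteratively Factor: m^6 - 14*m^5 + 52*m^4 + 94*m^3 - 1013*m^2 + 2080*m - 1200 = (m - 5)*(m^5 - 9*m^4 + 7*m^3 + 129*m^2 - 368*m + 240) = (m - 5)*(m - 1)*(m^4 - 8*m^3 - m^2 + 128*m - 240) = (m - 5)*(m - 1)*(m + 4)*(m^3 - 12*m^2 + 47*m - 60) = (m - 5)*(m - 4)*(m - 1)*(m + 4)*(m^2 - 8*m + 15) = (m - 5)^2*(m - 4)*(m - 1)*(m + 4)*(m - 3)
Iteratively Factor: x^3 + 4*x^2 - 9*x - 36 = (x + 3)*(x^2 + x - 12) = (x + 3)*(x + 4)*(x - 3)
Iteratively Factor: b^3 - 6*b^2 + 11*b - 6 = (b - 1)*(b^2 - 5*b + 6) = (b - 3)*(b - 1)*(b - 2)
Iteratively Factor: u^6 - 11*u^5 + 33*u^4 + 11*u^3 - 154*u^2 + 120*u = (u - 1)*(u^5 - 10*u^4 + 23*u^3 + 34*u^2 - 120*u) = (u - 4)*(u - 1)*(u^4 - 6*u^3 - u^2 + 30*u) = (u - 4)*(u - 3)*(u - 1)*(u^3 - 3*u^2 - 10*u) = (u - 5)*(u - 4)*(u - 3)*(u - 1)*(u^2 + 2*u) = (u - 5)*(u - 4)*(u - 3)*(u - 1)*(u + 2)*(u)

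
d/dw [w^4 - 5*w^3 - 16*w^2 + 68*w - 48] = 4*w^3 - 15*w^2 - 32*w + 68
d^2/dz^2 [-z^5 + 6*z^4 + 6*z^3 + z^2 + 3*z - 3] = -20*z^3 + 72*z^2 + 36*z + 2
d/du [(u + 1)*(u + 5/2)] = 2*u + 7/2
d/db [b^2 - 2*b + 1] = 2*b - 2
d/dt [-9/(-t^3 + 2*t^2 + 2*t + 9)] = 9*(-3*t^2 + 4*t + 2)/(-t^3 + 2*t^2 + 2*t + 9)^2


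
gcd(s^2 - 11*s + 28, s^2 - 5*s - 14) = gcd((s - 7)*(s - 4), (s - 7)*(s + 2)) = s - 7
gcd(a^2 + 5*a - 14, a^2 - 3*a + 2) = a - 2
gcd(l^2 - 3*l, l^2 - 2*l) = l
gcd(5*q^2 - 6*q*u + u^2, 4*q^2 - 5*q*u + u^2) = q - u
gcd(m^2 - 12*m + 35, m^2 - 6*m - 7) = m - 7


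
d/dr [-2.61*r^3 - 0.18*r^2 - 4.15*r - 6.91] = -7.83*r^2 - 0.36*r - 4.15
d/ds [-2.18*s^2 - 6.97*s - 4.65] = -4.36*s - 6.97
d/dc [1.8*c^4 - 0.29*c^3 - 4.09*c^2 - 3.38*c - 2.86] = 7.2*c^3 - 0.87*c^2 - 8.18*c - 3.38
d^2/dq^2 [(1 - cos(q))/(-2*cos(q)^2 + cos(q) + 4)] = (36*sin(q)^4*cos(q) - 14*sin(q)^4 + 41*sin(q)^2 - 15*cos(q)/2 + 39*cos(3*q)/2 - 2*cos(5*q) - 1)/(2*sin(q)^2 + cos(q) + 2)^3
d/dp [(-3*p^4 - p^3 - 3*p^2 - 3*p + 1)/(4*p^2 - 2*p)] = (-12*p^5 + 7*p^4 + 2*p^3 + 9*p^2 - 4*p + 1)/(2*p^2*(4*p^2 - 4*p + 1))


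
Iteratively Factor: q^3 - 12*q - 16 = (q + 2)*(q^2 - 2*q - 8) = (q - 4)*(q + 2)*(q + 2)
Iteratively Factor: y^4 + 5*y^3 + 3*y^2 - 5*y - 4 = (y + 4)*(y^3 + y^2 - y - 1) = (y - 1)*(y + 4)*(y^2 + 2*y + 1) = (y - 1)*(y + 1)*(y + 4)*(y + 1)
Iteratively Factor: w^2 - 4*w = (w)*(w - 4)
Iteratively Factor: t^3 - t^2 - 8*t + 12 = (t - 2)*(t^2 + t - 6) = (t - 2)*(t + 3)*(t - 2)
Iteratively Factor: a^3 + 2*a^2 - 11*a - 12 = (a + 4)*(a^2 - 2*a - 3) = (a - 3)*(a + 4)*(a + 1)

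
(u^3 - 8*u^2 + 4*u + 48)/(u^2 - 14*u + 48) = (u^2 - 2*u - 8)/(u - 8)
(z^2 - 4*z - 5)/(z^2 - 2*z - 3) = (z - 5)/(z - 3)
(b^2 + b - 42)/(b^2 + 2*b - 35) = (b - 6)/(b - 5)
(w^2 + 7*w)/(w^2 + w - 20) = w*(w + 7)/(w^2 + w - 20)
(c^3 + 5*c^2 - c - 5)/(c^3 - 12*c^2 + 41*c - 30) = (c^2 + 6*c + 5)/(c^2 - 11*c + 30)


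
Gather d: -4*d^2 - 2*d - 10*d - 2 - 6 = -4*d^2 - 12*d - 8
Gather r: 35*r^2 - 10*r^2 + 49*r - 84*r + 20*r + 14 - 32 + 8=25*r^2 - 15*r - 10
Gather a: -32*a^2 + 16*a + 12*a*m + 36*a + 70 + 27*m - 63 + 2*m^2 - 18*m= -32*a^2 + a*(12*m + 52) + 2*m^2 + 9*m + 7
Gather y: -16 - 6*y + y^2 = y^2 - 6*y - 16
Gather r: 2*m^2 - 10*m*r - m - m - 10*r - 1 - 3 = 2*m^2 - 2*m + r*(-10*m - 10) - 4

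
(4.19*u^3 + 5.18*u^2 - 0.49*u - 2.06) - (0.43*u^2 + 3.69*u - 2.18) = 4.19*u^3 + 4.75*u^2 - 4.18*u + 0.12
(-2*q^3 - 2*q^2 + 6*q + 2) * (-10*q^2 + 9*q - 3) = 20*q^5 + 2*q^4 - 72*q^3 + 40*q^2 - 6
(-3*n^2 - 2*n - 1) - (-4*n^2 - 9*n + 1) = n^2 + 7*n - 2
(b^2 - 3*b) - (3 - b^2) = 2*b^2 - 3*b - 3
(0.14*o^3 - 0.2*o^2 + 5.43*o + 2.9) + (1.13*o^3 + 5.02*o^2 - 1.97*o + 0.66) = 1.27*o^3 + 4.82*o^2 + 3.46*o + 3.56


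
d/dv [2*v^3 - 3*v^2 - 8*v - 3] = 6*v^2 - 6*v - 8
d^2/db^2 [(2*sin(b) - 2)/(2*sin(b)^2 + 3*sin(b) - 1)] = 2*(-4*sin(b)^5 + 22*sin(b)^4 + 14*sin(b)^3 - 10*sin(b)^2 - 22*sin(b) - 16)/(3*sin(b) - cos(2*b))^3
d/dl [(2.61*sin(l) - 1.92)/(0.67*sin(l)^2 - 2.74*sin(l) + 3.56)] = (-1.7487*sin(l)^2 + 2.5728*sin(l) + 4.0308)*cos(l)/(0.4489*sin(l)^4 - 3.6716*sin(l)^3 + 12.278*sin(l)^2 - 19.5088*sin(l) + 12.6736)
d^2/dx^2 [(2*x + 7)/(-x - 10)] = 26/(x + 10)^3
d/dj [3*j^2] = 6*j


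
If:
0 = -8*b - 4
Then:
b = -1/2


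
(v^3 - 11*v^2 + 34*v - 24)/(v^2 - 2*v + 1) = (v^2 - 10*v + 24)/(v - 1)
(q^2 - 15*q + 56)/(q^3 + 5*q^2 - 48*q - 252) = (q - 8)/(q^2 + 12*q + 36)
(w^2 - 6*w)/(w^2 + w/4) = 4*(w - 6)/(4*w + 1)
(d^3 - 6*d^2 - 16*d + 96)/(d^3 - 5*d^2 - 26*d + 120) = (d + 4)/(d + 5)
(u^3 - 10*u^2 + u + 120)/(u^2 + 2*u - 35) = (u^2 - 5*u - 24)/(u + 7)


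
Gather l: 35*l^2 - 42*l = 35*l^2 - 42*l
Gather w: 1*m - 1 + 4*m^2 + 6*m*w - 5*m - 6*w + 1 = 4*m^2 - 4*m + w*(6*m - 6)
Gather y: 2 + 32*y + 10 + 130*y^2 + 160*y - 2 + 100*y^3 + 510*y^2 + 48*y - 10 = 100*y^3 + 640*y^2 + 240*y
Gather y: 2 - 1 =1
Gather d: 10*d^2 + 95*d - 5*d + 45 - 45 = 10*d^2 + 90*d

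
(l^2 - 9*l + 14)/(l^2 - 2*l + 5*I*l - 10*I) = (l - 7)/(l + 5*I)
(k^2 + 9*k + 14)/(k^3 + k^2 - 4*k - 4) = (k + 7)/(k^2 - k - 2)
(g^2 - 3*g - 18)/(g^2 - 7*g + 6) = (g + 3)/(g - 1)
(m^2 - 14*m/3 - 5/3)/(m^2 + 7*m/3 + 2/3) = (m - 5)/(m + 2)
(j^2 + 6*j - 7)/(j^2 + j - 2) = (j + 7)/(j + 2)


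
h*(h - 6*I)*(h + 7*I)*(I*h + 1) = I*h^4 + 43*I*h^2 + 42*h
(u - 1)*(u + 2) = u^2 + u - 2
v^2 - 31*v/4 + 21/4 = (v - 7)*(v - 3/4)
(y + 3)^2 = y^2 + 6*y + 9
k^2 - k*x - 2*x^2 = (k - 2*x)*(k + x)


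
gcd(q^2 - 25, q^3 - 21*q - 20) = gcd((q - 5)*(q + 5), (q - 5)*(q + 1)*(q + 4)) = q - 5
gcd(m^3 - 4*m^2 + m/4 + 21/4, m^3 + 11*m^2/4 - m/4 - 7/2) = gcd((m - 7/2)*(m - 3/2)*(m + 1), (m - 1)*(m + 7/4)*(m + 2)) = 1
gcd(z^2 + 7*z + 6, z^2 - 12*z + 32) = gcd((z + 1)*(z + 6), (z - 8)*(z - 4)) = 1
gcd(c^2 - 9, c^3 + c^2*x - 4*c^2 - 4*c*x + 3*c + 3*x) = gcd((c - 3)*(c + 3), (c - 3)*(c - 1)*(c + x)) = c - 3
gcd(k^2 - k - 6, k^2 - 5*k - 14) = k + 2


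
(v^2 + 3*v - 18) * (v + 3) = v^3 + 6*v^2 - 9*v - 54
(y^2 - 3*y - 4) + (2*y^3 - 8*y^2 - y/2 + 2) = 2*y^3 - 7*y^2 - 7*y/2 - 2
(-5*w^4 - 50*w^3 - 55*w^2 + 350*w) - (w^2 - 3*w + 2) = -5*w^4 - 50*w^3 - 56*w^2 + 353*w - 2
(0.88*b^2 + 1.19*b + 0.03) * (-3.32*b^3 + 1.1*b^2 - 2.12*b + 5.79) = -2.9216*b^5 - 2.9828*b^4 - 0.6562*b^3 + 2.6054*b^2 + 6.8265*b + 0.1737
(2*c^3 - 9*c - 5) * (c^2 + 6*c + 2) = 2*c^5 + 12*c^4 - 5*c^3 - 59*c^2 - 48*c - 10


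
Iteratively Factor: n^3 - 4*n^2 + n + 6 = (n + 1)*(n^2 - 5*n + 6) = (n - 3)*(n + 1)*(n - 2)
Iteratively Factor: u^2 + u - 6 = (u - 2)*(u + 3)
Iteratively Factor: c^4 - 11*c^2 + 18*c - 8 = (c - 1)*(c^3 + c^2 - 10*c + 8) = (c - 2)*(c - 1)*(c^2 + 3*c - 4) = (c - 2)*(c - 1)^2*(c + 4)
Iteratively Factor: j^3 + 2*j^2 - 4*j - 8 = (j - 2)*(j^2 + 4*j + 4) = (j - 2)*(j + 2)*(j + 2)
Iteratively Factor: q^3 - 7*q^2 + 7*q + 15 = (q + 1)*(q^2 - 8*q + 15) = (q - 3)*(q + 1)*(q - 5)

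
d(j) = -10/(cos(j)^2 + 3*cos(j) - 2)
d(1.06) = 33.97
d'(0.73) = -47.88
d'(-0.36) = 6.05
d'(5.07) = 50.63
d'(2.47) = -0.64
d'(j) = -10*(2*sin(j)*cos(j) + 3*sin(j))/(cos(j)^2 + 3*cos(j) - 2)^2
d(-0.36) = -5.94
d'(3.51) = 0.26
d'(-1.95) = 2.37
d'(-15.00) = 0.70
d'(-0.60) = 19.61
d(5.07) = 12.09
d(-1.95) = 3.36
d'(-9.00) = 0.32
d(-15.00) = 2.70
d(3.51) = 2.55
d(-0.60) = -8.64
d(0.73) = -12.65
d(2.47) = 2.68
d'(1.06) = -400.40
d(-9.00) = 2.56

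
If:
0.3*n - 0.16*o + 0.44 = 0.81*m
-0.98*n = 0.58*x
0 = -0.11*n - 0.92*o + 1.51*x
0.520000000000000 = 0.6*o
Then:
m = 0.26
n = -0.30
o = 0.87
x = 0.51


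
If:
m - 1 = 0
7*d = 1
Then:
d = 1/7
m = 1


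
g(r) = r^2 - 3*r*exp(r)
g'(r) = -3*r*exp(r) + 2*r - 3*exp(r)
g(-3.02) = 9.56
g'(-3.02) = -5.74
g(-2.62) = 7.44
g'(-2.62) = -4.89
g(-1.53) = 3.33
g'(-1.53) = -2.72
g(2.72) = -116.47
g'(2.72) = -163.97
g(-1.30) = 2.75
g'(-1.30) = -2.35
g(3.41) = -297.99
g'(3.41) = -393.59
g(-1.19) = 2.50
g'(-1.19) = -2.21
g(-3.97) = 15.99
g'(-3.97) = -7.77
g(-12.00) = 144.00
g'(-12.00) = -24.00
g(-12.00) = 144.00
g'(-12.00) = -24.00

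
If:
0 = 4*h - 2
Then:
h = 1/2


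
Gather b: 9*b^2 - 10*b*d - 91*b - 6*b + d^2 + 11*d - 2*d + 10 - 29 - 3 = 9*b^2 + b*(-10*d - 97) + d^2 + 9*d - 22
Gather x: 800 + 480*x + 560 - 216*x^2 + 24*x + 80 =-216*x^2 + 504*x + 1440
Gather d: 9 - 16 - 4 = -11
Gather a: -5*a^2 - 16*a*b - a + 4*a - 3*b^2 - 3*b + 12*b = -5*a^2 + a*(3 - 16*b) - 3*b^2 + 9*b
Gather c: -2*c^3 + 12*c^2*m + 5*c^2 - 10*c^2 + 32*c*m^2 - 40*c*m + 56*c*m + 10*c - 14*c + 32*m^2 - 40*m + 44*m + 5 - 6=-2*c^3 + c^2*(12*m - 5) + c*(32*m^2 + 16*m - 4) + 32*m^2 + 4*m - 1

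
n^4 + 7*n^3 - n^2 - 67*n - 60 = (n - 3)*(n + 1)*(n + 4)*(n + 5)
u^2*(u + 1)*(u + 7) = u^4 + 8*u^3 + 7*u^2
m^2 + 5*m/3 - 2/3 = (m - 1/3)*(m + 2)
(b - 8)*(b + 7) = b^2 - b - 56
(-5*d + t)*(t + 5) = -5*d*t - 25*d + t^2 + 5*t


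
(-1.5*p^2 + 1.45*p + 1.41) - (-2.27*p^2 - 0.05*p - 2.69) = 0.77*p^2 + 1.5*p + 4.1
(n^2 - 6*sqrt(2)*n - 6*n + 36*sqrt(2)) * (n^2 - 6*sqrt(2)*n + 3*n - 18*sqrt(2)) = n^4 - 12*sqrt(2)*n^3 - 3*n^3 + 36*sqrt(2)*n^2 + 54*n^2 - 216*n + 216*sqrt(2)*n - 1296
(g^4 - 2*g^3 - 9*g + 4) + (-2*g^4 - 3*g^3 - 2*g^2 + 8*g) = -g^4 - 5*g^3 - 2*g^2 - g + 4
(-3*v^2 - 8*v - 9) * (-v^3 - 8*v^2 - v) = 3*v^5 + 32*v^4 + 76*v^3 + 80*v^2 + 9*v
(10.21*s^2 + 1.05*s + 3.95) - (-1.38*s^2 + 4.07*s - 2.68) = 11.59*s^2 - 3.02*s + 6.63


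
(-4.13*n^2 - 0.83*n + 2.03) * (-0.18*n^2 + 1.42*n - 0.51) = 0.7434*n^4 - 5.7152*n^3 + 0.5623*n^2 + 3.3059*n - 1.0353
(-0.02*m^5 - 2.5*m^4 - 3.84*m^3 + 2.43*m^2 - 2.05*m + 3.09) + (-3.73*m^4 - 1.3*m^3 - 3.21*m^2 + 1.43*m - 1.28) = -0.02*m^5 - 6.23*m^4 - 5.14*m^3 - 0.78*m^2 - 0.62*m + 1.81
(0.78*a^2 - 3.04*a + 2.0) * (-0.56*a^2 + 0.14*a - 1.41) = -0.4368*a^4 + 1.8116*a^3 - 2.6454*a^2 + 4.5664*a - 2.82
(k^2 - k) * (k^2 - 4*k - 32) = k^4 - 5*k^3 - 28*k^2 + 32*k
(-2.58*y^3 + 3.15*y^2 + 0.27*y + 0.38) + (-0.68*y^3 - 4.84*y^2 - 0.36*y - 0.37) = -3.26*y^3 - 1.69*y^2 - 0.09*y + 0.01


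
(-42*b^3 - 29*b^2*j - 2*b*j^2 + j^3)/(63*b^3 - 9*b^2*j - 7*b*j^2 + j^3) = (-2*b - j)/(3*b - j)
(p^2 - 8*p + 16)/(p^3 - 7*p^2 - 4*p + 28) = (p^2 - 8*p + 16)/(p^3 - 7*p^2 - 4*p + 28)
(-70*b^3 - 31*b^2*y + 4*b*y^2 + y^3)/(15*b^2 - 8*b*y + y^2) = (14*b^2 + 9*b*y + y^2)/(-3*b + y)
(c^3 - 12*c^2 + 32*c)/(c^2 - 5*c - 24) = c*(c - 4)/(c + 3)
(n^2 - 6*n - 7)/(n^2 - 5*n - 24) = (-n^2 + 6*n + 7)/(-n^2 + 5*n + 24)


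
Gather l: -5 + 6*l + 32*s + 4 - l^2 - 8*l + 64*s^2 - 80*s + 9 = -l^2 - 2*l + 64*s^2 - 48*s + 8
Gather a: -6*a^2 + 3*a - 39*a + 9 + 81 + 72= -6*a^2 - 36*a + 162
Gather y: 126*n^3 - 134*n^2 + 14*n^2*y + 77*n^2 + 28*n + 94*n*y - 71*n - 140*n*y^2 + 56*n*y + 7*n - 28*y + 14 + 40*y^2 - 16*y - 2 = 126*n^3 - 57*n^2 - 36*n + y^2*(40 - 140*n) + y*(14*n^2 + 150*n - 44) + 12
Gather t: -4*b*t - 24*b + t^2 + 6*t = -24*b + t^2 + t*(6 - 4*b)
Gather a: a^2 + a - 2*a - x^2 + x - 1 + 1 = a^2 - a - x^2 + x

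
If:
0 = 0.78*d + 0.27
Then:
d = -0.35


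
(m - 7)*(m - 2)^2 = m^3 - 11*m^2 + 32*m - 28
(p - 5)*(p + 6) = p^2 + p - 30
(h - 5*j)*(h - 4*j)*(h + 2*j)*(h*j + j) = h^4*j - 7*h^3*j^2 + h^3*j + 2*h^2*j^3 - 7*h^2*j^2 + 40*h*j^4 + 2*h*j^3 + 40*j^4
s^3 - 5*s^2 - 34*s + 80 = (s - 8)*(s - 2)*(s + 5)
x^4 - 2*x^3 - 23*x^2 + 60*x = x*(x - 4)*(x - 3)*(x + 5)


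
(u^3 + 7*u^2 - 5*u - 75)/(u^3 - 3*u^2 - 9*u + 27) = (u^2 + 10*u + 25)/(u^2 - 9)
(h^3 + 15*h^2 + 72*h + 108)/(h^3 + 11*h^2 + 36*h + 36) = (h + 6)/(h + 2)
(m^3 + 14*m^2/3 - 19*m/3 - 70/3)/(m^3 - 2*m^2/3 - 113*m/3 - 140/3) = (3*m^2 - m - 14)/(3*m^2 - 17*m - 28)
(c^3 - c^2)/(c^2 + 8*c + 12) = c^2*(c - 1)/(c^2 + 8*c + 12)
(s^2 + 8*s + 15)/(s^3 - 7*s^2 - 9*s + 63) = (s + 5)/(s^2 - 10*s + 21)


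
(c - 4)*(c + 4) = c^2 - 16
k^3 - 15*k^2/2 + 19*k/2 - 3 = (k - 6)*(k - 1)*(k - 1/2)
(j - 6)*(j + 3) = j^2 - 3*j - 18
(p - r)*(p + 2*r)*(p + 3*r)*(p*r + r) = p^4*r + 4*p^3*r^2 + p^3*r + p^2*r^3 + 4*p^2*r^2 - 6*p*r^4 + p*r^3 - 6*r^4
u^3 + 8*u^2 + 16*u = u*(u + 4)^2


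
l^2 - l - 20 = (l - 5)*(l + 4)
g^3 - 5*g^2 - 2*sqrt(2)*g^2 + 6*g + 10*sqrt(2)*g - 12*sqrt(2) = (g - 3)*(g - 2)*(g - 2*sqrt(2))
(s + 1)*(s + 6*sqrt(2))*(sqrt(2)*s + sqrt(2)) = sqrt(2)*s^3 + 2*sqrt(2)*s^2 + 12*s^2 + sqrt(2)*s + 24*s + 12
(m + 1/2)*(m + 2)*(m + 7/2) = m^3 + 6*m^2 + 39*m/4 + 7/2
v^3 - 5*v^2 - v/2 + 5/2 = (v - 5)*(v - sqrt(2)/2)*(v + sqrt(2)/2)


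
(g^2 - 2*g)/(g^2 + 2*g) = (g - 2)/(g + 2)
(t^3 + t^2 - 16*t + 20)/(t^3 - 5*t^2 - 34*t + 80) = (t - 2)/(t - 8)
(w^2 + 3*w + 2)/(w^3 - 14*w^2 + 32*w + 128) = (w + 1)/(w^2 - 16*w + 64)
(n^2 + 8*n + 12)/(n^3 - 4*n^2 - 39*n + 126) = (n + 2)/(n^2 - 10*n + 21)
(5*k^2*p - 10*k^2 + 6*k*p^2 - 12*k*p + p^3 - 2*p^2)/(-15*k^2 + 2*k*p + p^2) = (k*p - 2*k + p^2 - 2*p)/(-3*k + p)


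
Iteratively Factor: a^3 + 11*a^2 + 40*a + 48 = (a + 4)*(a^2 + 7*a + 12) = (a + 4)^2*(a + 3)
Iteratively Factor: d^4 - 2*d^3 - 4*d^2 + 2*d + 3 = (d + 1)*(d^3 - 3*d^2 - d + 3) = (d + 1)^2*(d^2 - 4*d + 3) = (d - 1)*(d + 1)^2*(d - 3)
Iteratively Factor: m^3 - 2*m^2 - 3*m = (m - 3)*(m^2 + m) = (m - 3)*(m + 1)*(m)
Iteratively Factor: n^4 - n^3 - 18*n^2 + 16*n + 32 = (n - 2)*(n^3 + n^2 - 16*n - 16) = (n - 4)*(n - 2)*(n^2 + 5*n + 4) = (n - 4)*(n - 2)*(n + 1)*(n + 4)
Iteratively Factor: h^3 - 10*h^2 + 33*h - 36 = (h - 3)*(h^2 - 7*h + 12) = (h - 4)*(h - 3)*(h - 3)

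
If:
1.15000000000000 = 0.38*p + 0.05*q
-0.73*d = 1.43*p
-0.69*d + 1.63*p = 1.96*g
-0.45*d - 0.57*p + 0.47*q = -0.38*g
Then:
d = -7.89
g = 6.13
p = 4.03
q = -7.63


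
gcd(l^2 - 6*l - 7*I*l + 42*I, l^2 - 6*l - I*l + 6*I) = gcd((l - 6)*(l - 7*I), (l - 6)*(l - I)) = l - 6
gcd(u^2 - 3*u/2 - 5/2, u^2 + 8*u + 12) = 1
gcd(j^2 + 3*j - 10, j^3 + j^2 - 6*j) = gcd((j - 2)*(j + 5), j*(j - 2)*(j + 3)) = j - 2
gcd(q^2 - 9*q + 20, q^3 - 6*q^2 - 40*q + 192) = q - 4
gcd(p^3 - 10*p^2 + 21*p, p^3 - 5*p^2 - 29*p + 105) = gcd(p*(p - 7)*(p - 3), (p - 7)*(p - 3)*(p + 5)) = p^2 - 10*p + 21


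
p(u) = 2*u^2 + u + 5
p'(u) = 4*u + 1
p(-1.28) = 7.00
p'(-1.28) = -4.12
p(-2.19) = 12.40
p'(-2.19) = -7.76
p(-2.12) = 11.87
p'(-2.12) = -7.48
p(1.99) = 14.91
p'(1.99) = 8.96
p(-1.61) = 8.57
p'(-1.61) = -5.44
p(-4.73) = 45.02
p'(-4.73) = -17.92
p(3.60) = 34.52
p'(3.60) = 15.40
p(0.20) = 5.28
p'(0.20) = 1.80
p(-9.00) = 158.00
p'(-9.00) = -35.00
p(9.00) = 176.00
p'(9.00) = 37.00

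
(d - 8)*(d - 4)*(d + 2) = d^3 - 10*d^2 + 8*d + 64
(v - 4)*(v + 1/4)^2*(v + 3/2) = v^4 - 2*v^3 - 115*v^2/16 - 101*v/32 - 3/8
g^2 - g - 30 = (g - 6)*(g + 5)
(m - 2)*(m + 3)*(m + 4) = m^3 + 5*m^2 - 2*m - 24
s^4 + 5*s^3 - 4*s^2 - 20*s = s*(s - 2)*(s + 2)*(s + 5)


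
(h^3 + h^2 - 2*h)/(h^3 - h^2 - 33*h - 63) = h*(-h^2 - h + 2)/(-h^3 + h^2 + 33*h + 63)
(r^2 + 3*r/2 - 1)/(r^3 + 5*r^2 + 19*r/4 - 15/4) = 2*(r + 2)/(2*r^2 + 11*r + 15)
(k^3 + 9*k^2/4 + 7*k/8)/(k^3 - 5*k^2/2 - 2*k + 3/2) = k*(8*k^2 + 18*k + 7)/(4*(2*k^3 - 5*k^2 - 4*k + 3))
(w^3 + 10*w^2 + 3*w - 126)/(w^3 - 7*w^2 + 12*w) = (w^2 + 13*w + 42)/(w*(w - 4))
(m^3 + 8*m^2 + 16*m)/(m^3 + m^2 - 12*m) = (m + 4)/(m - 3)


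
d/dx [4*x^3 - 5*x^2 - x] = 12*x^2 - 10*x - 1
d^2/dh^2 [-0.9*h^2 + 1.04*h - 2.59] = -1.80000000000000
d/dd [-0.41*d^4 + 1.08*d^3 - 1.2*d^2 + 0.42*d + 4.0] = -1.64*d^3 + 3.24*d^2 - 2.4*d + 0.42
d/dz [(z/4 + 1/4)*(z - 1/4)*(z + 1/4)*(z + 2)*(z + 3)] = 5*z^4/4 + 6*z^3 + 525*z^2/64 + 45*z/16 - 11/64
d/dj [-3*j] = -3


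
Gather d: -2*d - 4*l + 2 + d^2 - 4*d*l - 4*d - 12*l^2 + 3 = d^2 + d*(-4*l - 6) - 12*l^2 - 4*l + 5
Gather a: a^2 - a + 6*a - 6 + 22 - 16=a^2 + 5*a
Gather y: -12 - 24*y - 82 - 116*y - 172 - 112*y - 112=-252*y - 378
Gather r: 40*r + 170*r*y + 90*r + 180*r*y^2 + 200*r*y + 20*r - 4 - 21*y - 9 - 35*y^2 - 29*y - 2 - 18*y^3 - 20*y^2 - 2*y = r*(180*y^2 + 370*y + 150) - 18*y^3 - 55*y^2 - 52*y - 15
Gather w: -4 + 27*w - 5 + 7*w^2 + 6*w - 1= 7*w^2 + 33*w - 10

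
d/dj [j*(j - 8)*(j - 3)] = 3*j^2 - 22*j + 24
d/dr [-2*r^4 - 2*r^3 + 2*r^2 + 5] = 2*r*(-4*r^2 - 3*r + 2)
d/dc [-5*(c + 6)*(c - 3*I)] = -10*c - 30 + 15*I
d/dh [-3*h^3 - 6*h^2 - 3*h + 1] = -9*h^2 - 12*h - 3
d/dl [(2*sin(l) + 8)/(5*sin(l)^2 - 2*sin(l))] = 2*(-5*cos(l) - 40/tan(l) + 8*cos(l)/sin(l)^2)/(5*sin(l) - 2)^2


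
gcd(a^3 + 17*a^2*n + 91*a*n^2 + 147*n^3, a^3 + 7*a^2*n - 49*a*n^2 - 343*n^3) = a^2 + 14*a*n + 49*n^2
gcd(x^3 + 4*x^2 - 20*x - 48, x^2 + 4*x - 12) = x + 6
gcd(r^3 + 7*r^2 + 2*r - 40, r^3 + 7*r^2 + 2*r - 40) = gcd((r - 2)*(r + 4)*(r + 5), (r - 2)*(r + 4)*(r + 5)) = r^3 + 7*r^2 + 2*r - 40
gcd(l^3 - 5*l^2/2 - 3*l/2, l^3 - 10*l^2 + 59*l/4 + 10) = l + 1/2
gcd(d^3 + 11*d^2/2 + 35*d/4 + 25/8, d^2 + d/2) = d + 1/2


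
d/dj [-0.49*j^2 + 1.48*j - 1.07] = 1.48 - 0.98*j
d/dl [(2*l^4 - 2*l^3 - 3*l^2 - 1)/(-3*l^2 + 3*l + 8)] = (-12*l^5 + 24*l^4 + 52*l^3 - 57*l^2 - 54*l + 3)/(9*l^4 - 18*l^3 - 39*l^2 + 48*l + 64)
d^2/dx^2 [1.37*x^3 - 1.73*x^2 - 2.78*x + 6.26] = 8.22*x - 3.46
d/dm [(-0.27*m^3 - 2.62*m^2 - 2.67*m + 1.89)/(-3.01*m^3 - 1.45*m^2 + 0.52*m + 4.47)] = (-7.4947*m^4 - 16.3542*m^3 + 8.2121*m^2 - 17.9418*m - 12.9177)/(9.0601*m^6 + 8.729*m^5 - 1.0279*m^4 - 28.4174*m^3 - 12.6926*m^2 + 4.6488*m + 19.9809)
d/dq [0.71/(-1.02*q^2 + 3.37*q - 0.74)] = (1.4484*q - 2.3927)/(1.02*q^2 - 3.37*q + 0.74)^2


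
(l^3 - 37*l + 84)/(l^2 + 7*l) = l - 7 + 12/l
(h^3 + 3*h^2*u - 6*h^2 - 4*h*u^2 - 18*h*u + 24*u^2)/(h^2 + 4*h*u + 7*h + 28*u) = (h^2 - h*u - 6*h + 6*u)/(h + 7)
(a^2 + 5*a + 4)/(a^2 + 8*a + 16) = (a + 1)/(a + 4)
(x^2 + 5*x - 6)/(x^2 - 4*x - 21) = (-x^2 - 5*x + 6)/(-x^2 + 4*x + 21)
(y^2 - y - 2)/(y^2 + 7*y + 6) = (y - 2)/(y + 6)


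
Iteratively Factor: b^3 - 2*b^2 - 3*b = (b)*(b^2 - 2*b - 3) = b*(b + 1)*(b - 3)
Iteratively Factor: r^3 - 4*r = (r - 2)*(r^2 + 2*r) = (r - 2)*(r + 2)*(r)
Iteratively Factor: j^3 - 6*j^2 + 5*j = (j)*(j^2 - 6*j + 5) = j*(j - 5)*(j - 1)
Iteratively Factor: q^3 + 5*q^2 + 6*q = (q)*(q^2 + 5*q + 6) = q*(q + 2)*(q + 3)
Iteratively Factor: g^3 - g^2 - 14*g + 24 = (g + 4)*(g^2 - 5*g + 6) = (g - 3)*(g + 4)*(g - 2)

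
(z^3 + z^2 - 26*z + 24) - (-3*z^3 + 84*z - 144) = 4*z^3 + z^2 - 110*z + 168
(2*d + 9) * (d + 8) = 2*d^2 + 25*d + 72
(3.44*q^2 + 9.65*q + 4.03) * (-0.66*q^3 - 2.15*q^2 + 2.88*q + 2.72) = -2.2704*q^5 - 13.765*q^4 - 13.5001*q^3 + 28.4843*q^2 + 37.8544*q + 10.9616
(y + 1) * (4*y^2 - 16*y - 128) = 4*y^3 - 12*y^2 - 144*y - 128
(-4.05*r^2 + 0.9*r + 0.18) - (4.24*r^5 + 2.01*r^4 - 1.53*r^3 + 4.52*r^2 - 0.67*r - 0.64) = -4.24*r^5 - 2.01*r^4 + 1.53*r^3 - 8.57*r^2 + 1.57*r + 0.82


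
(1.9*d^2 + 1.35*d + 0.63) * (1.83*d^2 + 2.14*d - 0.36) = 3.477*d^4 + 6.5365*d^3 + 3.3579*d^2 + 0.8622*d - 0.2268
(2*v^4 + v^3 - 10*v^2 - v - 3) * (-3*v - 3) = -6*v^5 - 9*v^4 + 27*v^3 + 33*v^2 + 12*v + 9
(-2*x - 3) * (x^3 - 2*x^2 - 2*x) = -2*x^4 + x^3 + 10*x^2 + 6*x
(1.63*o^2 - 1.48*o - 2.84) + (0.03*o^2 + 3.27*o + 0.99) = 1.66*o^2 + 1.79*o - 1.85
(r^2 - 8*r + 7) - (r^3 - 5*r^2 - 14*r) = -r^3 + 6*r^2 + 6*r + 7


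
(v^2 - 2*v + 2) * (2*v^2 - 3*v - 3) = 2*v^4 - 7*v^3 + 7*v^2 - 6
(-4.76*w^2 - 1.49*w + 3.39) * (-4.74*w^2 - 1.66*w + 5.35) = 22.5624*w^4 + 14.9642*w^3 - 39.0612*w^2 - 13.5989*w + 18.1365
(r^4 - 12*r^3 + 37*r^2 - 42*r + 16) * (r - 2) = r^5 - 14*r^4 + 61*r^3 - 116*r^2 + 100*r - 32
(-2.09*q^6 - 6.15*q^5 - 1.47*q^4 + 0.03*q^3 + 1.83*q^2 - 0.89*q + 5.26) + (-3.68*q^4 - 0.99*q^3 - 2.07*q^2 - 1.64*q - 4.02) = -2.09*q^6 - 6.15*q^5 - 5.15*q^4 - 0.96*q^3 - 0.24*q^2 - 2.53*q + 1.24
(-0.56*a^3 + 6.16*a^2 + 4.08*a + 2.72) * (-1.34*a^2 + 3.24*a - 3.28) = 0.7504*a^5 - 10.0688*a^4 + 16.328*a^3 - 10.6304*a^2 - 4.5696*a - 8.9216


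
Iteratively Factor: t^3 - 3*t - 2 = (t + 1)*(t^2 - t - 2) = (t - 2)*(t + 1)*(t + 1)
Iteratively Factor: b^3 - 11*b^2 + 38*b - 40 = (b - 2)*(b^2 - 9*b + 20) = (b - 5)*(b - 2)*(b - 4)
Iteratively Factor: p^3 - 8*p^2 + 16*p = (p - 4)*(p^2 - 4*p) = p*(p - 4)*(p - 4)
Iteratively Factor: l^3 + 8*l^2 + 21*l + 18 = (l + 3)*(l^2 + 5*l + 6) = (l + 2)*(l + 3)*(l + 3)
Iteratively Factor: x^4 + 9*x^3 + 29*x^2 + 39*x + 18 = (x + 3)*(x^3 + 6*x^2 + 11*x + 6) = (x + 2)*(x + 3)*(x^2 + 4*x + 3) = (x + 1)*(x + 2)*(x + 3)*(x + 3)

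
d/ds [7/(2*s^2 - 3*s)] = 7*(3 - 4*s)/(s^2*(2*s - 3)^2)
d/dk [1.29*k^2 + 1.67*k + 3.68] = 2.58*k + 1.67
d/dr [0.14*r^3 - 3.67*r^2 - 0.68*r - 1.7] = 0.42*r^2 - 7.34*r - 0.68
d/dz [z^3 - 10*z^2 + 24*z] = 3*z^2 - 20*z + 24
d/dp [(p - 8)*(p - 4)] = 2*p - 12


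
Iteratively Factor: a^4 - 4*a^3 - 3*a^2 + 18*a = (a - 3)*(a^3 - a^2 - 6*a) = a*(a - 3)*(a^2 - a - 6) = a*(a - 3)^2*(a + 2)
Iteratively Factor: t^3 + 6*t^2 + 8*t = (t)*(t^2 + 6*t + 8) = t*(t + 4)*(t + 2)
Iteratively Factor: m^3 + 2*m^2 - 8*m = (m - 2)*(m^2 + 4*m) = m*(m - 2)*(m + 4)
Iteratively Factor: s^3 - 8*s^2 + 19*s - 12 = (s - 1)*(s^2 - 7*s + 12) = (s - 4)*(s - 1)*(s - 3)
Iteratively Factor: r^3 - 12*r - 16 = (r + 2)*(r^2 - 2*r - 8) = (r + 2)^2*(r - 4)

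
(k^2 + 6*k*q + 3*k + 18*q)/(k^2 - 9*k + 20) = (k^2 + 6*k*q + 3*k + 18*q)/(k^2 - 9*k + 20)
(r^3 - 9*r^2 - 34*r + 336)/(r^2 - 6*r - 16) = (r^2 - r - 42)/(r + 2)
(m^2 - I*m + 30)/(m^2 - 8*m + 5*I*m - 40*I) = (m - 6*I)/(m - 8)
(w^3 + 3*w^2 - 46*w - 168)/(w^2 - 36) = (w^2 - 3*w - 28)/(w - 6)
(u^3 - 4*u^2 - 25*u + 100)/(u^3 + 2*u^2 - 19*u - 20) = (u - 5)/(u + 1)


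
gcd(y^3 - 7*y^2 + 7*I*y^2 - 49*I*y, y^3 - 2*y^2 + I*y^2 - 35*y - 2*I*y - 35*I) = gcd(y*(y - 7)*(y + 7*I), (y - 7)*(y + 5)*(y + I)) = y - 7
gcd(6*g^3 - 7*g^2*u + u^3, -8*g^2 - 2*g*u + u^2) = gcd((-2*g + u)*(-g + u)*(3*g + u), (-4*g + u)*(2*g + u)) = 1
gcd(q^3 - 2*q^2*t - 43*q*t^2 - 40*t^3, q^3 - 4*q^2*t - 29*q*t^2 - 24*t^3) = q^2 - 7*q*t - 8*t^2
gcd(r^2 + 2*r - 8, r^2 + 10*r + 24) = r + 4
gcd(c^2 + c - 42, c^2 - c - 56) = c + 7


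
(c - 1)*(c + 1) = c^2 - 1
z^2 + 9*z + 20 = (z + 4)*(z + 5)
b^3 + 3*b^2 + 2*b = b*(b + 1)*(b + 2)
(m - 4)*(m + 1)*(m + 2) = m^3 - m^2 - 10*m - 8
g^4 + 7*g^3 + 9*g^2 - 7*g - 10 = (g - 1)*(g + 1)*(g + 2)*(g + 5)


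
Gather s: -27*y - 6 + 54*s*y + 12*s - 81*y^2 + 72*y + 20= s*(54*y + 12) - 81*y^2 + 45*y + 14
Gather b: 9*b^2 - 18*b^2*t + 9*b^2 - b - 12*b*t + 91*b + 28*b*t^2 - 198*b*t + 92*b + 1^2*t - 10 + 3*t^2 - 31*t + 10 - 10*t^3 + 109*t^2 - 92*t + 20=b^2*(18 - 18*t) + b*(28*t^2 - 210*t + 182) - 10*t^3 + 112*t^2 - 122*t + 20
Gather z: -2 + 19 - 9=8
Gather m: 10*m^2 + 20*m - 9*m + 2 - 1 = 10*m^2 + 11*m + 1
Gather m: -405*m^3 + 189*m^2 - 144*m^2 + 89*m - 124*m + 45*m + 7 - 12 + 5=-405*m^3 + 45*m^2 + 10*m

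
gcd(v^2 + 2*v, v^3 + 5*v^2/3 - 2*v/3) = v^2 + 2*v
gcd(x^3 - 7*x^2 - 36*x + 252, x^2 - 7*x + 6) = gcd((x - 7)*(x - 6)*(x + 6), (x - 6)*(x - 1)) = x - 6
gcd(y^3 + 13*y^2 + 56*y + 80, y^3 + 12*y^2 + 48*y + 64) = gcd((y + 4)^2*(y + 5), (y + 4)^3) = y^2 + 8*y + 16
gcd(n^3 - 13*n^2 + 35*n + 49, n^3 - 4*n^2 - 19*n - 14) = n^2 - 6*n - 7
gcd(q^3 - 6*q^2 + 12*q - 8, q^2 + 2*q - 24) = 1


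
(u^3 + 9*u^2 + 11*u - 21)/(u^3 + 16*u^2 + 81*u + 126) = (u - 1)/(u + 6)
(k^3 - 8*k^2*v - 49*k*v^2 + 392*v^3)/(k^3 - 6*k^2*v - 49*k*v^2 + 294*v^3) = (-k + 8*v)/(-k + 6*v)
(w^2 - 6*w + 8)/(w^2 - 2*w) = (w - 4)/w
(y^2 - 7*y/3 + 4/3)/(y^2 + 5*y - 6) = (y - 4/3)/(y + 6)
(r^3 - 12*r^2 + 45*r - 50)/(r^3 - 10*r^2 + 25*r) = (r - 2)/r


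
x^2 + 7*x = x*(x + 7)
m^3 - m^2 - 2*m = m*(m - 2)*(m + 1)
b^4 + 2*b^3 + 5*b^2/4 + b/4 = b*(b + 1/2)^2*(b + 1)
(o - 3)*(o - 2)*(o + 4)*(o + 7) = o^4 + 6*o^3 - 21*o^2 - 74*o + 168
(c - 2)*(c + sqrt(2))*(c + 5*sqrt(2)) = c^3 - 2*c^2 + 6*sqrt(2)*c^2 - 12*sqrt(2)*c + 10*c - 20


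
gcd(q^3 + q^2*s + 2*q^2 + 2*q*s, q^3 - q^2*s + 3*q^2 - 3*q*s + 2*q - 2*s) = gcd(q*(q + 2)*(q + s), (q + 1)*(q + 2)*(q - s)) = q + 2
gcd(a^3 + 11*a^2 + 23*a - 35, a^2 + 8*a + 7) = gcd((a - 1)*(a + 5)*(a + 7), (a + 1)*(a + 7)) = a + 7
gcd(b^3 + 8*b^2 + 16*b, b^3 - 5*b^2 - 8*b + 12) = 1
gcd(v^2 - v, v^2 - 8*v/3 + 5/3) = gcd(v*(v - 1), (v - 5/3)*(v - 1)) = v - 1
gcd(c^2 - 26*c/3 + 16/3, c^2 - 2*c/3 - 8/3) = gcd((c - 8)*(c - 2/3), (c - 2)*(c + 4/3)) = 1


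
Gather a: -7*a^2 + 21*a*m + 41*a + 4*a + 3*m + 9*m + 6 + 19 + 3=-7*a^2 + a*(21*m + 45) + 12*m + 28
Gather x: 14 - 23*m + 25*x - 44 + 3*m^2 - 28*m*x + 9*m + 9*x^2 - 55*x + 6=3*m^2 - 14*m + 9*x^2 + x*(-28*m - 30) - 24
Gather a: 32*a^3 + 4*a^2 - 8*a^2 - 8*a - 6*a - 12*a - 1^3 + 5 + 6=32*a^3 - 4*a^2 - 26*a + 10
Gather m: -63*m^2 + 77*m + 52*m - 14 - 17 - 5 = -63*m^2 + 129*m - 36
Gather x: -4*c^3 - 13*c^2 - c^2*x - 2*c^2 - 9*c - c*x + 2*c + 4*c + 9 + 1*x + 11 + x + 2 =-4*c^3 - 15*c^2 - 3*c + x*(-c^2 - c + 2) + 22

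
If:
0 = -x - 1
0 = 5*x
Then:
No Solution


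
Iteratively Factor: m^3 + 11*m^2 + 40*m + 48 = (m + 3)*(m^2 + 8*m + 16) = (m + 3)*(m + 4)*(m + 4)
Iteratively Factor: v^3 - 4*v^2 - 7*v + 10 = (v - 5)*(v^2 + v - 2) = (v - 5)*(v + 2)*(v - 1)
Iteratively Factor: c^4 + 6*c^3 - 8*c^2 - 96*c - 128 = (c + 4)*(c^3 + 2*c^2 - 16*c - 32) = (c + 4)^2*(c^2 - 2*c - 8) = (c - 4)*(c + 4)^2*(c + 2)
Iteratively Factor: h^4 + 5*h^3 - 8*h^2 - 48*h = (h - 3)*(h^3 + 8*h^2 + 16*h) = (h - 3)*(h + 4)*(h^2 + 4*h) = h*(h - 3)*(h + 4)*(h + 4)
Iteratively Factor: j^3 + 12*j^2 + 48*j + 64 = (j + 4)*(j^2 + 8*j + 16) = (j + 4)^2*(j + 4)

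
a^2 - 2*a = a*(a - 2)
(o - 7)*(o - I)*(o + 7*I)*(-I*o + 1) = -I*o^4 + 7*o^3 + 7*I*o^3 - 49*o^2 - I*o^2 + 7*o + 7*I*o - 49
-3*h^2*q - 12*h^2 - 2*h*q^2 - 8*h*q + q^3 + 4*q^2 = (-3*h + q)*(h + q)*(q + 4)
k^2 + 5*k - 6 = (k - 1)*(k + 6)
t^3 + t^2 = t^2*(t + 1)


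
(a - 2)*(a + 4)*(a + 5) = a^3 + 7*a^2 + 2*a - 40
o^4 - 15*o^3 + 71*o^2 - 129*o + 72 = (o - 8)*(o - 3)^2*(o - 1)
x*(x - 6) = x^2 - 6*x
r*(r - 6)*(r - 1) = r^3 - 7*r^2 + 6*r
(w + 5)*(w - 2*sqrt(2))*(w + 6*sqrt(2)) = w^3 + 5*w^2 + 4*sqrt(2)*w^2 - 24*w + 20*sqrt(2)*w - 120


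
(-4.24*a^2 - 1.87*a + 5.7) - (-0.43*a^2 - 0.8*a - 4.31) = -3.81*a^2 - 1.07*a + 10.01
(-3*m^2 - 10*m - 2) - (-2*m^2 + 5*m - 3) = -m^2 - 15*m + 1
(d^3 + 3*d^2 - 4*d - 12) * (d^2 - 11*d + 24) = d^5 - 8*d^4 - 13*d^3 + 104*d^2 + 36*d - 288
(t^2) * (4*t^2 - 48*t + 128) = 4*t^4 - 48*t^3 + 128*t^2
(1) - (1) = 0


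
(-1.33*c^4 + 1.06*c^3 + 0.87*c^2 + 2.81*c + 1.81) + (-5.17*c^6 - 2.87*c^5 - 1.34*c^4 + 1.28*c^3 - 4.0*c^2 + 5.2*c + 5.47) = -5.17*c^6 - 2.87*c^5 - 2.67*c^4 + 2.34*c^3 - 3.13*c^2 + 8.01*c + 7.28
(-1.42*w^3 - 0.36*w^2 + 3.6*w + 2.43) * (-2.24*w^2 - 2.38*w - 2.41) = 3.1808*w^5 + 4.186*w^4 - 3.785*w^3 - 13.1436*w^2 - 14.4594*w - 5.8563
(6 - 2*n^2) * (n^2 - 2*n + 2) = -2*n^4 + 4*n^3 + 2*n^2 - 12*n + 12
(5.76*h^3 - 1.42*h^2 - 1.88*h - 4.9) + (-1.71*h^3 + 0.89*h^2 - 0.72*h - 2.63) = 4.05*h^3 - 0.53*h^2 - 2.6*h - 7.53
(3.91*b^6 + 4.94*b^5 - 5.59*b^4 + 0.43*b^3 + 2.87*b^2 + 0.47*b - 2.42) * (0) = 0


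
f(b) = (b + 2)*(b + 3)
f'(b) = 2*b + 5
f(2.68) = 26.58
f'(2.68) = 10.36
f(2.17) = 21.56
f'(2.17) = 9.34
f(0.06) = 6.30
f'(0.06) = 5.12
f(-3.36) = 0.49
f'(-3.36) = -1.72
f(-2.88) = -0.11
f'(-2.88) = -0.76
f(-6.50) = 15.75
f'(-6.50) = -8.00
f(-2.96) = -0.04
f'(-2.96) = -0.92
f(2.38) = 23.56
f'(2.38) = 9.76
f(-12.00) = 90.00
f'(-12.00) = -19.00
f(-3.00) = 0.00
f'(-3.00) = -1.00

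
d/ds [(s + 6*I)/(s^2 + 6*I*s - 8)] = (-s^2 - 12*I*s + 28)/(s^4 + 12*I*s^3 - 52*s^2 - 96*I*s + 64)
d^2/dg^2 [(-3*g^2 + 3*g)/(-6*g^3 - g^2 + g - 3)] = 18*(12*g^6 - 36*g^5 - 44*g^3 + 33*g^2 + 3*g + 2)/(216*g^9 + 108*g^8 - 90*g^7 + 289*g^6 + 123*g^5 - 96*g^4 + 143*g^3 + 36*g^2 - 27*g + 27)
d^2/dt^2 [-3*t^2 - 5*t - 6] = -6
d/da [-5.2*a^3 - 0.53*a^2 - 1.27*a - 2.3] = -15.6*a^2 - 1.06*a - 1.27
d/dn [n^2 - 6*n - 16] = 2*n - 6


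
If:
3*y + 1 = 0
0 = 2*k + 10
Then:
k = -5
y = -1/3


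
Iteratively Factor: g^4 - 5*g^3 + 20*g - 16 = (g + 2)*(g^3 - 7*g^2 + 14*g - 8) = (g - 4)*(g + 2)*(g^2 - 3*g + 2) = (g - 4)*(g - 2)*(g + 2)*(g - 1)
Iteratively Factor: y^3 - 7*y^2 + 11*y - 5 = (y - 5)*(y^2 - 2*y + 1) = (y - 5)*(y - 1)*(y - 1)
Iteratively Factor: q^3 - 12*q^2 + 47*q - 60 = (q - 5)*(q^2 - 7*q + 12) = (q - 5)*(q - 4)*(q - 3)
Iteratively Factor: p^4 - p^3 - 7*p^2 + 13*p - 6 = (p - 2)*(p^3 + p^2 - 5*p + 3) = (p - 2)*(p - 1)*(p^2 + 2*p - 3) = (p - 2)*(p - 1)^2*(p + 3)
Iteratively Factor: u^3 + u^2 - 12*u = (u + 4)*(u^2 - 3*u) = u*(u + 4)*(u - 3)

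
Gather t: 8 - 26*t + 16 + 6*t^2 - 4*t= 6*t^2 - 30*t + 24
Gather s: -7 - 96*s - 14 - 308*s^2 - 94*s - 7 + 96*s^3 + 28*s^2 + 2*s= 96*s^3 - 280*s^2 - 188*s - 28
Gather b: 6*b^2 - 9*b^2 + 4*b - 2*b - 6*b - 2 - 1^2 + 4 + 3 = -3*b^2 - 4*b + 4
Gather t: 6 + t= t + 6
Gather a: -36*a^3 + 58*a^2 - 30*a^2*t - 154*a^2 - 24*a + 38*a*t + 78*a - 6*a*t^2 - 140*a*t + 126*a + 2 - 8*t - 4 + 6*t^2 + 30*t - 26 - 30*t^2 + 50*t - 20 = -36*a^3 + a^2*(-30*t - 96) + a*(-6*t^2 - 102*t + 180) - 24*t^2 + 72*t - 48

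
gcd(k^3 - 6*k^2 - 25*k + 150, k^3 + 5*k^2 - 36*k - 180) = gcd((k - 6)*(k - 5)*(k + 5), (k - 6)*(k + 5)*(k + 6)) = k^2 - k - 30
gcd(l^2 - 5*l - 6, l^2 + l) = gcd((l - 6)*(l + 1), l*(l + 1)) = l + 1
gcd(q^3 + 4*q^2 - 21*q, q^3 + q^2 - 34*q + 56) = q + 7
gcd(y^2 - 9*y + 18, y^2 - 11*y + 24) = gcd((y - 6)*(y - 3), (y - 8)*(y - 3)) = y - 3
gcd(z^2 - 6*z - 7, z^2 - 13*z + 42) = z - 7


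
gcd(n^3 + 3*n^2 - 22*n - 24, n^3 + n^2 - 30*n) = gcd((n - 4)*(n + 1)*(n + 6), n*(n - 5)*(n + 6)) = n + 6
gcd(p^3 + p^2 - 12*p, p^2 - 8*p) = p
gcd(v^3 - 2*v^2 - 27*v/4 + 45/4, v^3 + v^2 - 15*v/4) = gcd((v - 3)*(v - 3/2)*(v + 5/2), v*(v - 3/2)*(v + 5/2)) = v^2 + v - 15/4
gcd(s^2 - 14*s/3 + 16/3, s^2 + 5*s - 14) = s - 2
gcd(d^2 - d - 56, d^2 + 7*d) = d + 7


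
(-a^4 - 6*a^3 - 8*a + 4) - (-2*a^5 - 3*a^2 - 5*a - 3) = 2*a^5 - a^4 - 6*a^3 + 3*a^2 - 3*a + 7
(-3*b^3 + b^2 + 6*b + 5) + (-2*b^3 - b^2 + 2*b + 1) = -5*b^3 + 8*b + 6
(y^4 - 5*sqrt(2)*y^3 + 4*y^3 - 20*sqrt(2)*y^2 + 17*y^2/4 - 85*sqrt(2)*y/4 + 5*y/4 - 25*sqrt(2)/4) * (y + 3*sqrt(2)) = y^5 - 2*sqrt(2)*y^4 + 4*y^4 - 103*y^3/4 - 8*sqrt(2)*y^3 - 475*y^2/4 - 17*sqrt(2)*y^2/2 - 255*y/2 - 5*sqrt(2)*y/2 - 75/2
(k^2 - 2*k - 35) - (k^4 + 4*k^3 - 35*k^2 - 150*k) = -k^4 - 4*k^3 + 36*k^2 + 148*k - 35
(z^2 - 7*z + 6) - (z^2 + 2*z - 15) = 21 - 9*z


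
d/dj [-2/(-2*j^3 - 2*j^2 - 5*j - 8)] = 2*(-6*j^2 - 4*j - 5)/(2*j^3 + 2*j^2 + 5*j + 8)^2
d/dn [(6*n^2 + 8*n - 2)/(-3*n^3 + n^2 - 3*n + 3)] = 2*(9*n^4 + 24*n^3 - 22*n^2 + 20*n + 9)/(9*n^6 - 6*n^5 + 19*n^4 - 24*n^3 + 15*n^2 - 18*n + 9)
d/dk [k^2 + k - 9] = 2*k + 1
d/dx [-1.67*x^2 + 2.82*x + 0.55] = 2.82 - 3.34*x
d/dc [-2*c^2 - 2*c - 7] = -4*c - 2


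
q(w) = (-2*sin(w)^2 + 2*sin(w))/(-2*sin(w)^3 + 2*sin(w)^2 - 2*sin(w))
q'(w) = (-4*sin(w)*cos(w) + 2*cos(w))/(-2*sin(w)^3 + 2*sin(w)^2 - 2*sin(w)) + (-2*sin(w)^2 + 2*sin(w))*(6*sin(w)^2*cos(w) - 4*sin(w)*cos(w) + 2*cos(w))/(-2*sin(w)^3 + 2*sin(w)^2 - 2*sin(w))^2 = (2 - sin(w))*sin(w)*cos(w)/(sin(w)^2 - sin(w) + 1)^2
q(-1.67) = -0.67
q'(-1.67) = 0.03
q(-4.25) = -0.12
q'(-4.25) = -0.54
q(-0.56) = -0.84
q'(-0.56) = -0.35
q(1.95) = -0.08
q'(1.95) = -0.42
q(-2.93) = -0.96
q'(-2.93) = 0.29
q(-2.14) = -0.72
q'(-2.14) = 0.20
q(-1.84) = -0.68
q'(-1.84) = 0.09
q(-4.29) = -0.10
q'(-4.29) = -0.48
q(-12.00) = -0.62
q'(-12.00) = 1.17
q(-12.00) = -0.62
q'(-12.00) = 1.17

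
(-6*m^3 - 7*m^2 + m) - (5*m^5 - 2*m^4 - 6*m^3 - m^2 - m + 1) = -5*m^5 + 2*m^4 - 6*m^2 + 2*m - 1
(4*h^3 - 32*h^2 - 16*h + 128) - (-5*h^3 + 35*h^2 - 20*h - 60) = 9*h^3 - 67*h^2 + 4*h + 188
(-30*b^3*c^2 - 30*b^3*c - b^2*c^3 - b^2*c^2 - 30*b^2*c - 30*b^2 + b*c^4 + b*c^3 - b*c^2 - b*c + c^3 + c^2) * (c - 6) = -30*b^3*c^3 + 150*b^3*c^2 + 180*b^3*c - b^2*c^4 + 5*b^2*c^3 - 24*b^2*c^2 + 150*b^2*c + 180*b^2 + b*c^5 - 5*b*c^4 - 7*b*c^3 + 5*b*c^2 + 6*b*c + c^4 - 5*c^3 - 6*c^2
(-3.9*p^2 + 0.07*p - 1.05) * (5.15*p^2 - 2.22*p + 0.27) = -20.085*p^4 + 9.0185*p^3 - 6.6159*p^2 + 2.3499*p - 0.2835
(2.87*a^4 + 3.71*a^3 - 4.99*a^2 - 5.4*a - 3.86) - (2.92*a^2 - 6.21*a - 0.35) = 2.87*a^4 + 3.71*a^3 - 7.91*a^2 + 0.81*a - 3.51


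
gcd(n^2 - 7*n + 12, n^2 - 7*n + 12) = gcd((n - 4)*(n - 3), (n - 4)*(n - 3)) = n^2 - 7*n + 12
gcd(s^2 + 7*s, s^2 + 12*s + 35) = s + 7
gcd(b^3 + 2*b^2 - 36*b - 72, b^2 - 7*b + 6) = b - 6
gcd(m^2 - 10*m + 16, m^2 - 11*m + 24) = m - 8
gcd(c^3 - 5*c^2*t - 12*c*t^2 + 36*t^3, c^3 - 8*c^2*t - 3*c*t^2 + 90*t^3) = -c^2 + 3*c*t + 18*t^2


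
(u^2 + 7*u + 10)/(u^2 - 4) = (u + 5)/(u - 2)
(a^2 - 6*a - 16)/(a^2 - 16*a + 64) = (a + 2)/(a - 8)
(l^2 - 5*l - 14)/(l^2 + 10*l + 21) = (l^2 - 5*l - 14)/(l^2 + 10*l + 21)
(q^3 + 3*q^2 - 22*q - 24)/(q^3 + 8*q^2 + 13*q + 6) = (q - 4)/(q + 1)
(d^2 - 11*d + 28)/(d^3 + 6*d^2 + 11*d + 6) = (d^2 - 11*d + 28)/(d^3 + 6*d^2 + 11*d + 6)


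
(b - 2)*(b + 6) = b^2 + 4*b - 12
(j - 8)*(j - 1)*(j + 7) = j^3 - 2*j^2 - 55*j + 56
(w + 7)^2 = w^2 + 14*w + 49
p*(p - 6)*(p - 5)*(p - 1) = p^4 - 12*p^3 + 41*p^2 - 30*p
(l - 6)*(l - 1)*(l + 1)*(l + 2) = l^4 - 4*l^3 - 13*l^2 + 4*l + 12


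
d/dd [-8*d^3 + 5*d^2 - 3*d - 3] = -24*d^2 + 10*d - 3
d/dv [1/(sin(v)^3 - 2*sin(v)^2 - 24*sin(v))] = (-3*cos(v) + 4/tan(v) + 24*cos(v)/sin(v)^2)/((sin(v) - 6)^2*(sin(v) + 4)^2)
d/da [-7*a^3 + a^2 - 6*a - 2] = -21*a^2 + 2*a - 6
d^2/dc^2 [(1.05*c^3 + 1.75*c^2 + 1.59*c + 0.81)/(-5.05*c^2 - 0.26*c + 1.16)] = (5.6843418860808e-14*c^4 - 88.94621*c^3 - 183.55107*c^2 - 70.74378*c - 15.26816)/(128.787625*c^6 + 19.89195*c^5 - 87.72456*c^4 - 9.120904*c^3 + 20.150592*c^2 + 1.049568*c - 1.560896)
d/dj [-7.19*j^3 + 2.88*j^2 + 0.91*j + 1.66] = -21.57*j^2 + 5.76*j + 0.91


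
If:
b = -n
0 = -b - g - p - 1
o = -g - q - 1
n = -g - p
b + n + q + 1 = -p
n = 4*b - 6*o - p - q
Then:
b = -1/2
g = -1/8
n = 1/2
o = -1/4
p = -3/8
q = -5/8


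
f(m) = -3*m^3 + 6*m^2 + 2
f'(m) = -9*m^2 + 12*m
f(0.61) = 3.55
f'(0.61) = 3.97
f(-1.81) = 39.45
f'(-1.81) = -51.20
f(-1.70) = 34.08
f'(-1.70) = -46.41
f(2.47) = -6.60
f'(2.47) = -25.27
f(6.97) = -722.34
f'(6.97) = -353.59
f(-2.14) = 58.88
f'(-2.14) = -66.90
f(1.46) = 5.45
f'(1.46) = -1.66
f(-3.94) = 278.63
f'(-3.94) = -186.99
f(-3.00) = 137.00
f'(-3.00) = -117.00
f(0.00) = 2.00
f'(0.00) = 0.00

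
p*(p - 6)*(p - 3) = p^3 - 9*p^2 + 18*p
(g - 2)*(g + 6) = g^2 + 4*g - 12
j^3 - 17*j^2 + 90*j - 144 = (j - 8)*(j - 6)*(j - 3)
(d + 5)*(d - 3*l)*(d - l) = d^3 - 4*d^2*l + 5*d^2 + 3*d*l^2 - 20*d*l + 15*l^2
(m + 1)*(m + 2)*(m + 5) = m^3 + 8*m^2 + 17*m + 10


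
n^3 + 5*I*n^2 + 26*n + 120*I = (n - 5*I)*(n + 4*I)*(n + 6*I)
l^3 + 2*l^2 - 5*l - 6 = (l - 2)*(l + 1)*(l + 3)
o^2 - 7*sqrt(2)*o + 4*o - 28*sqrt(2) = (o + 4)*(o - 7*sqrt(2))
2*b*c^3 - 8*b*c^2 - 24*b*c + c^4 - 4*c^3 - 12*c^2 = c*(2*b + c)*(c - 6)*(c + 2)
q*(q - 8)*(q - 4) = q^3 - 12*q^2 + 32*q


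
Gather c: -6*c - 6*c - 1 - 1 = -12*c - 2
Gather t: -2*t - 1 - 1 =-2*t - 2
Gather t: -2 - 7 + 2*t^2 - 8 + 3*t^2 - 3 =5*t^2 - 20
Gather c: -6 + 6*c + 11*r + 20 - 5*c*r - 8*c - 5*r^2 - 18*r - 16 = c*(-5*r - 2) - 5*r^2 - 7*r - 2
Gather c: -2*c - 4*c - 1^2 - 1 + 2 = -6*c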